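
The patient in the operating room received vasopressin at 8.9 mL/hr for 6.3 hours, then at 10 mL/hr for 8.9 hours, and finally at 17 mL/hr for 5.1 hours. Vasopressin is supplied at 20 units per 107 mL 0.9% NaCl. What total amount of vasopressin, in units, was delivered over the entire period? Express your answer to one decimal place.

Concentration = 20 units ÷ 107 mL = 0.1869159 units/mL
Stage 1: 8.9 mL/hr × 6.3 hr = 56.07 mL → 56.07 mL × 0.1869159 units/mL = 10.48037 units
Stage 2: 10 mL/hr × 8.9 hr = 89 mL → 89 mL × 0.1869159 units/mL = 16.63551 units
Stage 3: 17 mL/hr × 5.1 hr = 86.7 mL → 86.7 mL × 0.1869159 units/mL = 16.20561 units
Total = 10.48037 + 16.63551 + 16.20561 = 43.3215 units

43.3 units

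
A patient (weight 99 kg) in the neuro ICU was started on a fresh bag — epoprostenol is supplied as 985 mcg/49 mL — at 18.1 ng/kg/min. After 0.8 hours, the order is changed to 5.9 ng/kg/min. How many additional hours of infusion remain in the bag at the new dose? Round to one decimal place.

25.7 hours

Initial rate:
Dose = 18.1 ng/kg/min × 99 kg = 1791.9 ng/min
1791.9 ng/min × 60 min/hr = 107514 ng/hr
Concentration = 985 mcg ÷ 49 mL = 20.10204 mcg/mL = 20102.04 ng/mL
Rate = 107514 ng/hr ÷ 20102.04 ng/mL = 5.348412 mL/hr
Volume infused so far = 5.348412 mL/hr × 0.8 hr = 4.27873 mL
Volume remaining = 49 − 4.27873 = 44.72127 mL
New rate:
Dose = 5.9 ng/kg/min × 99 kg = 584.1 ng/min
584.1 ng/min × 60 min/hr = 35046 ng/hr
Rate = 35046 ng/hr ÷ 20102.04 ng/mL = 1.743405 mL/hr
Time remaining = 44.72127 mL ÷ 1.743405 mL/hr = 25.65168 hr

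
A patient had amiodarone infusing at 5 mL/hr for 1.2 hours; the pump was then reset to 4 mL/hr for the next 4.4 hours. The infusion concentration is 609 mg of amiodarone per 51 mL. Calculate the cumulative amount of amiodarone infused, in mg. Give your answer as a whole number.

282 mg

Concentration = 609 mg ÷ 51 mL = 11.94118 mg/mL
Stage 1: 5 mL/hr × 1.2 hr = 6 mL → 6 mL × 11.94118 mg/mL = 71.64706 mg
Stage 2: 4 mL/hr × 4.4 hr = 17.6 mL → 17.6 mL × 11.94118 mg/mL = 210.1647 mg
Total = 71.64706 + 210.1647 = 281.8118 mg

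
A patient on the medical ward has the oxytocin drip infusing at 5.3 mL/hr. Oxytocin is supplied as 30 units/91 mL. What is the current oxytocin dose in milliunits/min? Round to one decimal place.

29.1 milliunits/min

Concentration = 30 units ÷ 91 mL = 0.3296703 units/mL = 329.6703 milliunits/mL
Drug rate = 5.3 mL/hr × 329.6703 milliunits/mL = 1747.253 milliunits/hr
1747.253 milliunits/hr ÷ 60 min/hr = 29.12088 milliunits/min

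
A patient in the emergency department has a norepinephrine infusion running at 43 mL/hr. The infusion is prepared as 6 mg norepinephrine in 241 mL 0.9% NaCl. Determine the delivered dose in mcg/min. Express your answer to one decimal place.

17.8 mcg/min

Concentration = 6 mg ÷ 241 mL = 0.02489627 mg/mL = 24.89627 mcg/mL
Drug rate = 43 mL/hr × 24.89627 mcg/mL = 1070.539 mcg/hr
1070.539 mcg/hr ÷ 60 min/hr = 17.84232 mcg/min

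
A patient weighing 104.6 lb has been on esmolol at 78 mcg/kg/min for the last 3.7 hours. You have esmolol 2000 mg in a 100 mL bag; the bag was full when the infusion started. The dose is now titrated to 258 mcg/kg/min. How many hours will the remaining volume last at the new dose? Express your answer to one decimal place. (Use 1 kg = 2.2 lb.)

1.6 hours

Initial rate:
Weight = 104.6 lb ÷ 2.2 lb/kg = 47.54545 kg
Dose = 78 mcg/kg/min × 47.54545 kg = 3708.545 mcg/min
3708.545 mcg/min × 60 min/hr = 222512.7 mcg/hr
Concentration = 2000 mg ÷ 100 mL = 20 mg/mL = 20000 mcg/mL
Rate = 222512.7 mcg/hr ÷ 20000 mcg/mL = 11.12564 mL/hr
Volume infused so far = 11.12564 mL/hr × 3.7 hr = 41.16485 mL
Volume remaining = 100 − 41.16485 = 58.83515 mL
New rate:
Dose = 258 mcg/kg/min × 47.54545 kg = 12266.73 mcg/min
12266.73 mcg/min × 60 min/hr = 736003.6 mcg/hr
Rate = 736003.6 mcg/hr ÷ 20000 mcg/mL = 36.80018 mL/hr
Time remaining = 58.83515 mL ÷ 36.80018 mL/hr = 1.598773 hr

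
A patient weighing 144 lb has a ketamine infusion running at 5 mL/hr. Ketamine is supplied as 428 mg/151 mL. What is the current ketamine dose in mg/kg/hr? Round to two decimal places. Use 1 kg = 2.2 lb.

0.22 mg/kg/hr

Weight = 144 lb ÷ 2.2 lb/kg = 65.45455 kg
Concentration = 428 mg ÷ 151 mL = 2.834437 mg/mL
Drug rate = 5 mL/hr × 2.834437 mg/mL = 14.17219 mg/hr
14.17219 mg/hr ÷ 65.45455 kg = 0.2165195 mg/kg/hr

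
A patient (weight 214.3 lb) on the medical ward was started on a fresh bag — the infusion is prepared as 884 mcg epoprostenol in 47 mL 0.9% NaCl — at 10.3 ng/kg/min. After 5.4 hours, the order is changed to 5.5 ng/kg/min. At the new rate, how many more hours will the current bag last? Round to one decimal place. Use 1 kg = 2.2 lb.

17.4 hours

Initial rate:
Weight = 214.3 lb ÷ 2.2 lb/kg = 97.40909 kg
Dose = 10.3 ng/kg/min × 97.40909 kg = 1003.314 ng/min
1003.314 ng/min × 60 min/hr = 60198.82 ng/hr
Concentration = 884 mcg ÷ 47 mL = 18.80851 mcg/mL = 18808.51 ng/mL
Rate = 60198.82 ng/hr ÷ 18808.51 ng/mL = 3.200616 mL/hr
Volume infused so far = 3.200616 mL/hr × 5.4 hr = 17.28333 mL
Volume remaining = 47 − 17.28333 = 29.71667 mL
New rate:
Dose = 5.5 ng/kg/min × 97.40909 kg = 535.75 ng/min
535.75 ng/min × 60 min/hr = 32145 ng/hr
Rate = 32145 ng/hr ÷ 18808.51 ng/mL = 1.709067 mL/hr
Time remaining = 29.71667 mL ÷ 1.709067 mL/hr = 17.38766 hr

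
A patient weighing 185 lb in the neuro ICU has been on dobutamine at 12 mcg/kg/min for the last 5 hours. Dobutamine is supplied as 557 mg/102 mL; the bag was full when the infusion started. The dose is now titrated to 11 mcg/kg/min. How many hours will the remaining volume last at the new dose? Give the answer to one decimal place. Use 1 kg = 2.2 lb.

4.6 hours

Initial rate:
Weight = 185 lb ÷ 2.2 lb/kg = 84.09091 kg
Dose = 12 mcg/kg/min × 84.09091 kg = 1009.091 mcg/min
1009.091 mcg/min × 60 min/hr = 60545.45 mcg/hr
Concentration = 557 mg ÷ 102 mL = 5.460784 mg/mL = 5460.784 mcg/mL
Rate = 60545.45 mcg/hr ÷ 5460.784 mcg/mL = 11.08732 mL/hr
Volume infused so far = 11.08732 mL/hr × 5 hr = 55.43659 mL
Volume remaining = 102 − 55.43659 = 46.56341 mL
New rate:
Dose = 11 mcg/kg/min × 84.09091 kg = 925 mcg/min
925 mcg/min × 60 min/hr = 55500 mcg/hr
Rate = 55500 mcg/hr ÷ 5460.784 mcg/mL = 10.16338 mL/hr
Time remaining = 46.56341 mL ÷ 10.16338 mL/hr = 4.581491 hr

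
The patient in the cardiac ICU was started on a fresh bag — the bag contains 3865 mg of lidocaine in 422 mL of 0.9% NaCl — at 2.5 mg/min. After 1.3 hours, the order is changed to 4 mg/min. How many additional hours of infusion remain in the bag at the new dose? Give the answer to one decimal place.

Initial rate:
2.5 mg/min × 60 min/hr = 150 mg/hr
Concentration = 3865 mg ÷ 422 mL = 9.158768 mg/mL
Rate = 150 mg/hr ÷ 9.158768 mg/mL = 16.37775 mL/hr
Volume infused so far = 16.37775 mL/hr × 1.3 hr = 21.29107 mL
Volume remaining = 422 − 21.29107 = 400.7089 mL
New rate:
4 mg/min × 60 min/hr = 240 mg/hr
Rate = 240 mg/hr ÷ 9.158768 mg/mL = 26.2044 mL/hr
Time remaining = 400.7089 mL ÷ 26.2044 mL/hr = 15.29167 hr

15.3 hours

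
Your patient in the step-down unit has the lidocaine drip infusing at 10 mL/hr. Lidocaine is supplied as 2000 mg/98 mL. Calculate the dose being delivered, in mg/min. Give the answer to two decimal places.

3.40 mg/min

Concentration = 2000 mg ÷ 98 mL = 20.40816 mg/mL
Drug rate = 10 mL/hr × 20.40816 mg/mL = 204.0816 mg/hr
204.0816 mg/hr ÷ 60 min/hr = 3.401361 mg/min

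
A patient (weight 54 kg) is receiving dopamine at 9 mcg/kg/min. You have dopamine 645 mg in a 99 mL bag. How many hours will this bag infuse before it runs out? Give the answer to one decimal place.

22.1 hours

Dose = 9 mcg/kg/min × 54 kg = 486 mcg/min
486 mcg/min × 60 min/hr = 29160 mcg/hr
Concentration = 645 mg ÷ 99 mL = 6.515152 mg/mL = 6515.152 mcg/mL
Rate = 29160 mcg/hr ÷ 6515.152 mcg/mL = 4.475721 mL/hr
Duration = 99 mL ÷ 4.475721 mL/hr = 22.11934 hr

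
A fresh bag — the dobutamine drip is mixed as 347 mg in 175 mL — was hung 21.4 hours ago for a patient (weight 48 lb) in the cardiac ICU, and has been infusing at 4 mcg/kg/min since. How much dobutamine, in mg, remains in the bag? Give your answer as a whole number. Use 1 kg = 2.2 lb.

235 mg

Weight = 48 lb ÷ 2.2 lb/kg = 21.81818 kg
Dose = 4 mcg/kg/min × 21.81818 kg = 87.27273 mcg/min
87.27273 mcg/min × 60 min/hr = 5236.364 mcg/hr
Concentration = 347 mg ÷ 175 mL = 1.982857 mg/mL = 1982.857 mcg/mL
Rate = 5236.364 mcg/hr ÷ 1982.857 mcg/mL = 2.640817 mL/hr
Volume infused = 2.640817 mL/hr × 21.4 hr = 56.51349 mL
Volume remaining = 175 − 56.51349 = 118.4865 mL
Drug remaining = 118.4865 mL × 1982.857 mcg/mL = 234941.8 mcg = 234.9418 mg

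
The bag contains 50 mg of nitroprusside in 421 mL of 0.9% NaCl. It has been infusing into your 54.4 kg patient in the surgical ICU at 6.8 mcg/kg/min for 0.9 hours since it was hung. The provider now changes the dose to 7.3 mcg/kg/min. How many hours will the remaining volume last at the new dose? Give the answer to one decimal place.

1.3 hours

Initial rate:
Dose = 6.8 mcg/kg/min × 54.4 kg = 369.92 mcg/min
369.92 mcg/min × 60 min/hr = 22195.2 mcg/hr
Concentration = 50 mg ÷ 421 mL = 0.1187648 mg/mL = 118.7648 mcg/mL
Rate = 22195.2 mcg/hr ÷ 118.7648 mcg/mL = 186.8836 mL/hr
Volume infused so far = 186.8836 mL/hr × 0.9 hr = 168.1952 mL
Volume remaining = 421 − 168.1952 = 252.8048 mL
New rate:
Dose = 7.3 mcg/kg/min × 54.4 kg = 397.12 mcg/min
397.12 mcg/min × 60 min/hr = 23827.2 mcg/hr
Rate = 23827.2 mcg/hr ÷ 118.7648 mcg/mL = 200.625 mL/hr
Time remaining = 252.8048 mL ÷ 200.625 mL/hr = 1.260086 hr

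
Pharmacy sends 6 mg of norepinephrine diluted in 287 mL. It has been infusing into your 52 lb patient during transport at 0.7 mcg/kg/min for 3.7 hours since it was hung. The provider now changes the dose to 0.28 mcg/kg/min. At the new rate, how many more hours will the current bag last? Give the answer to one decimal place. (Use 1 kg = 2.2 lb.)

Initial rate:
Weight = 52 lb ÷ 2.2 lb/kg = 23.63636 kg
Dose = 0.7 mcg/kg/min × 23.63636 kg = 16.54545 mcg/min
16.54545 mcg/min × 60 min/hr = 992.7273 mcg/hr
Concentration = 6 mg ÷ 287 mL = 0.02090592 mg/mL = 20.90592 mcg/mL
Rate = 992.7273 mcg/hr ÷ 20.90592 mcg/mL = 47.48545 mL/hr
Volume infused so far = 47.48545 mL/hr × 3.7 hr = 175.6962 mL
Volume remaining = 287 − 175.6962 = 111.3038 mL
New rate:
Dose = 0.28 mcg/kg/min × 23.63636 kg = 6.618182 mcg/min
6.618182 mcg/min × 60 min/hr = 397.0909 mcg/hr
Rate = 397.0909 mcg/hr ÷ 20.90592 mcg/mL = 18.99418 mL/hr
Time remaining = 111.3038 mL ÷ 18.99418 mL/hr = 5.85989 hr

5.9 hours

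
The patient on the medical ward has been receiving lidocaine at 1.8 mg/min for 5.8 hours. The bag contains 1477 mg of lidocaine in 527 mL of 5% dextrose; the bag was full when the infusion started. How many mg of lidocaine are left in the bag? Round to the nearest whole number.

851 mg

1.8 mg/min × 60 min/hr = 108 mg/hr
Concentration = 1477 mg ÷ 527 mL = 2.802657 mg/mL
Rate = 108 mg/hr ÷ 2.802657 mg/mL = 38.53487 mL/hr
Volume infused = 38.53487 mL/hr × 5.8 hr = 223.5022 mL
Volume remaining = 527 − 223.5022 = 303.4978 mL
Drug remaining = 303.4978 mL × 2.802657 mg/mL = 850.6 mg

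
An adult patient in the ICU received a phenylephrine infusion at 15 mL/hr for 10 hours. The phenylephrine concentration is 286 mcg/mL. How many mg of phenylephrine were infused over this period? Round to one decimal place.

Drug rate = 15 mL/hr × 286 mcg/mL = 4290 mcg/hr
Total = 4290 mcg/hr × 10 hr = 42900 mcg = 42.9 mg

42.9 mg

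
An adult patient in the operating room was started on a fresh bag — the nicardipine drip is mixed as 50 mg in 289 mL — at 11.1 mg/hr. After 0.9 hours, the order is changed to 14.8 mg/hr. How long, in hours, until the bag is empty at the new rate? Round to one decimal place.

Initial rate:
Concentration = 50 mg ÷ 289 mL = 0.1730104 mg/mL
Rate = 11.1 mg/hr ÷ 0.1730104 mg/mL = 64.158 mL/hr
Volume infused so far = 64.158 mL/hr × 0.9 hr = 57.7422 mL
Volume remaining = 289 − 57.7422 = 231.2578 mL
New rate:
Rate = 14.8 mg/hr ÷ 0.1730104 mg/mL = 85.544 mL/hr
Time remaining = 231.2578 mL ÷ 85.544 mL/hr = 2.703378 hr

2.7 hours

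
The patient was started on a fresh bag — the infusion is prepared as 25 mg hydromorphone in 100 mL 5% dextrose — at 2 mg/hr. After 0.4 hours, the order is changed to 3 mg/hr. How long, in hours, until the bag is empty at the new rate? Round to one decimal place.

8.1 hours

Initial rate:
Concentration = 25 mg ÷ 100 mL = 0.25 mg/mL
Rate = 2 mg/hr ÷ 0.25 mg/mL = 8 mL/hr
Volume infused so far = 8 mL/hr × 0.4 hr = 3.2 mL
Volume remaining = 100 − 3.2 = 96.8 mL
New rate:
Rate = 3 mg/hr ÷ 0.25 mg/mL = 12 mL/hr
Time remaining = 96.8 mL ÷ 12 mL/hr = 8.066667 hr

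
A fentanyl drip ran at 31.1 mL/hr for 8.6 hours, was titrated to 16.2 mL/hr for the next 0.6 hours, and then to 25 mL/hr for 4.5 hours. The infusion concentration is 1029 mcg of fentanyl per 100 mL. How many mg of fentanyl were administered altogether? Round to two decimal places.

Concentration = 1029 mcg ÷ 100 mL = 10.29 mcg/mL
Stage 1: 31.1 mL/hr × 8.6 hr = 267.46 mL → 267.46 mL × 10.29 mcg/mL = 2752.163 mcg
Stage 2: 16.2 mL/hr × 0.6 hr = 9.72 mL → 9.72 mL × 10.29 mcg/mL = 100.0188 mcg
Stage 3: 25 mL/hr × 4.5 hr = 112.5 mL → 112.5 mL × 10.29 mcg/mL = 1157.625 mcg
Total = 2752.163 + 100.0188 + 1157.625 = 4009.807 mcg = 4.009807 mg

4.01 mg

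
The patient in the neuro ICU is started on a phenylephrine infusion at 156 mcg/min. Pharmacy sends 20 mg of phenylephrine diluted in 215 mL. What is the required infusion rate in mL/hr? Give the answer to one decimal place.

100.6 mL/hr

156 mcg/min × 60 min/hr = 9360 mcg/hr
Concentration = 20 mg ÷ 215 mL = 0.09302326 mg/mL = 93.02326 mcg/mL
Rate = 9360 mcg/hr ÷ 93.02326 mcg/mL = 100.62 mL/hr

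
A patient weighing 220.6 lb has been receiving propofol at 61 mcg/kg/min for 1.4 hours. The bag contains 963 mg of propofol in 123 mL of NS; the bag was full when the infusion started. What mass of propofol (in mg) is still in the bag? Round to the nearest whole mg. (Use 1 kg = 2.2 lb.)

449 mg

Weight = 220.6 lb ÷ 2.2 lb/kg = 100.2727 kg
Dose = 61 mcg/kg/min × 100.2727 kg = 6116.636 mcg/min
6116.636 mcg/min × 60 min/hr = 366998.2 mcg/hr
Concentration = 963 mg ÷ 123 mL = 7.829268 mg/mL = 7829.268 mcg/mL
Rate = 366998.2 mcg/hr ÷ 7829.268 mcg/mL = 46.87516 mL/hr
Volume infused = 46.87516 mL/hr × 1.4 hr = 65.62522 mL
Volume remaining = 123 − 65.62522 = 57.37478 mL
Drug remaining = 57.37478 mL × 7829.268 mcg/mL = 449202.5 mcg = 449.2025 mg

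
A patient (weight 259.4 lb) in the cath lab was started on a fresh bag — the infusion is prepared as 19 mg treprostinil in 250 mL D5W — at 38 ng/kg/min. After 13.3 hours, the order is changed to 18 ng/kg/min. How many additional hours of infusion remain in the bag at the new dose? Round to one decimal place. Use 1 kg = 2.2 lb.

Initial rate:
Weight = 259.4 lb ÷ 2.2 lb/kg = 117.9091 kg
Dose = 38 ng/kg/min × 117.9091 kg = 4480.545 ng/min
4480.545 ng/min × 60 min/hr = 268832.7 ng/hr
Concentration = 19 mg ÷ 250 mL = 0.076 mg/mL = 76000 ng/mL
Rate = 268832.7 ng/hr ÷ 76000 ng/mL = 3.537273 mL/hr
Volume infused so far = 3.537273 mL/hr × 13.3 hr = 47.04573 mL
Volume remaining = 250 − 47.04573 = 202.9543 mL
New rate:
Dose = 18 ng/kg/min × 117.9091 kg = 2122.364 ng/min
2122.364 ng/min × 60 min/hr = 127341.8 ng/hr
Rate = 127341.8 ng/hr ÷ 76000 ng/mL = 1.67555 mL/hr
Time remaining = 202.9543 mL ÷ 1.67555 mL/hr = 121.1269 hr

121.1 hours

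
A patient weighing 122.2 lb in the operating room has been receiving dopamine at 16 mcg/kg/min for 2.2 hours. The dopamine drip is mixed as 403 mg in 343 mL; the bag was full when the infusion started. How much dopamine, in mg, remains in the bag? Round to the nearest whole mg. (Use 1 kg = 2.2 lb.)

Weight = 122.2 lb ÷ 2.2 lb/kg = 55.54545 kg
Dose = 16 mcg/kg/min × 55.54545 kg = 888.7273 mcg/min
888.7273 mcg/min × 60 min/hr = 53323.64 mcg/hr
Concentration = 403 mg ÷ 343 mL = 1.174927 mg/mL = 1174.927 mcg/mL
Rate = 53323.64 mcg/hr ÷ 1174.927 mcg/mL = 45.38463 mL/hr
Volume infused = 45.38463 mL/hr × 2.2 hr = 99.84619 mL
Volume remaining = 343 − 99.84619 = 243.1538 mL
Drug remaining = 243.1538 mL × 1174.927 mcg/mL = 285688 mcg = 285.688 mg

286 mg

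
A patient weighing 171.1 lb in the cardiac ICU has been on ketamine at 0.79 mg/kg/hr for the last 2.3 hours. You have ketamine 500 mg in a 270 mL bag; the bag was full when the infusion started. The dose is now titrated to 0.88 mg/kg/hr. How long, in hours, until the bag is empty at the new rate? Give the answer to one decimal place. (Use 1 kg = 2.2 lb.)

Initial rate:
Weight = 171.1 lb ÷ 2.2 lb/kg = 77.77273 kg
Dose = 0.79 mg/kg/hr × 77.77273 kg = 61.44045 mg/hr
Concentration = 500 mg ÷ 270 mL = 1.851852 mg/mL
Rate = 61.44045 mg/hr ÷ 1.851852 mg/mL = 33.17785 mL/hr
Volume infused so far = 33.17785 mL/hr × 2.3 hr = 76.30904 mL
Volume remaining = 270 − 76.30904 = 193.691 mL
New rate:
Dose = 0.88 mg/kg/hr × 77.77273 kg = 68.44 mg/hr
Rate = 68.44 mg/hr ÷ 1.851852 mg/mL = 36.9576 mL/hr
Time remaining = 193.691 mL ÷ 36.9576 mL/hr = 5.240896 hr

5.2 hours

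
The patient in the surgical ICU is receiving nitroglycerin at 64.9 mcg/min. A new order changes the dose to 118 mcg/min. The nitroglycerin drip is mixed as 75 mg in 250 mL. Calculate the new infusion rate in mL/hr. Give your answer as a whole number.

118 mcg/min × 60 min/hr = 7080 mcg/hr
Concentration = 75 mg ÷ 250 mL = 0.3 mg/mL = 300 mcg/mL
Rate = 7080 mcg/hr ÷ 300 mcg/mL = 23.6 mL/hr

24 mL/hr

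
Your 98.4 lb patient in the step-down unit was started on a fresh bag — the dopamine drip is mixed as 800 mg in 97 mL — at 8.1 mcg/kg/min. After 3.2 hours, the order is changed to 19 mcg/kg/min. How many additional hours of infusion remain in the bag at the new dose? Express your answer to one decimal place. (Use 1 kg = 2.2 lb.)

14.3 hours

Initial rate:
Weight = 98.4 lb ÷ 2.2 lb/kg = 44.72727 kg
Dose = 8.1 mcg/kg/min × 44.72727 kg = 362.2909 mcg/min
362.2909 mcg/min × 60 min/hr = 21737.45 mcg/hr
Concentration = 800 mg ÷ 97 mL = 8.247423 mg/mL = 8247.423 mcg/mL
Rate = 21737.45 mcg/hr ÷ 8247.423 mcg/mL = 2.635666 mL/hr
Volume infused so far = 2.635666 mL/hr × 3.2 hr = 8.434132 mL
Volume remaining = 97 − 8.434132 = 88.56587 mL
New rate:
Dose = 19 mcg/kg/min × 44.72727 kg = 849.8182 mcg/min
849.8182 mcg/min × 60 min/hr = 50989.09 mcg/hr
Rate = 50989.09 mcg/hr ÷ 8247.423 mcg/mL = 6.182427 mL/hr
Time remaining = 88.56587 mL ÷ 6.182427 mL/hr = 14.32542 hr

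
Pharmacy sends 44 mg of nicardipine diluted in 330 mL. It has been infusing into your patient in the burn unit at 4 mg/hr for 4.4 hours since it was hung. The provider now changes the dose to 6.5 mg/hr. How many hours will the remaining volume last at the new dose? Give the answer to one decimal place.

Initial rate:
Concentration = 44 mg ÷ 330 mL = 0.1333333 mg/mL
Rate = 4 mg/hr ÷ 0.1333333 mg/mL = 30 mL/hr
Volume infused so far = 30 mL/hr × 4.4 hr = 132 mL
Volume remaining = 330 − 132 = 198 mL
New rate:
Rate = 6.5 mg/hr ÷ 0.1333333 mg/mL = 48.75 mL/hr
Time remaining = 198 mL ÷ 48.75 mL/hr = 4.061538 hr

4.1 hours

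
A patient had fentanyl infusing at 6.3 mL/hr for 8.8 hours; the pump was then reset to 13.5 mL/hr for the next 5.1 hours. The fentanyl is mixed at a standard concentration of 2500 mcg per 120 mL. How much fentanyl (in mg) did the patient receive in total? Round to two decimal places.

2.59 mg

Concentration = 2500 mcg ÷ 120 mL = 20.83333 mcg/mL
Stage 1: 6.3 mL/hr × 8.8 hr = 55.44 mL → 55.44 mL × 20.83333 mcg/mL = 1155 mcg
Stage 2: 13.5 mL/hr × 5.1 hr = 68.85 mL → 68.85 mL × 20.83333 mcg/mL = 1434.375 mcg
Total = 1155 + 1434.375 = 2589.375 mcg = 2.589375 mg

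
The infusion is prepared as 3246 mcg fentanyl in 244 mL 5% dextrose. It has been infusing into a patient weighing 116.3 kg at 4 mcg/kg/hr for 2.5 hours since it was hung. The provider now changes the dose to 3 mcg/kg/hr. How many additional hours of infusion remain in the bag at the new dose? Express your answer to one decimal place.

Initial rate:
Dose = 4 mcg/kg/hr × 116.3 kg = 465.2 mcg/hr
Concentration = 3246 mcg ÷ 244 mL = 13.30328 mcg/mL
Rate = 465.2 mcg/hr ÷ 13.30328 mcg/mL = 34.96882 mL/hr
Volume infused so far = 34.96882 mL/hr × 2.5 hr = 87.42206 mL
Volume remaining = 244 − 87.42206 = 156.5779 mL
New rate:
Dose = 3 mcg/kg/hr × 116.3 kg = 348.9 mcg/hr
Rate = 348.9 mcg/hr ÷ 13.30328 mcg/mL = 26.22662 mL/hr
Time remaining = 156.5779 mL ÷ 26.22662 mL/hr = 5.970192 hr

6.0 hours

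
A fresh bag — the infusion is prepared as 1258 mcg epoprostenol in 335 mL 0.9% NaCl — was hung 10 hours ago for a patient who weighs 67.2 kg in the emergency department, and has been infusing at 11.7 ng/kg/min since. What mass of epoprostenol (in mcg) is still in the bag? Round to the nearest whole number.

786 mcg

Dose = 11.7 ng/kg/min × 67.2 kg = 786.24 ng/min
786.24 ng/min × 60 min/hr = 47174.4 ng/hr
Concentration = 1258 mcg ÷ 335 mL = 3.755224 mcg/mL = 3755.224 ng/mL
Rate = 47174.4 ng/hr ÷ 3755.224 ng/mL = 12.56234 mL/hr
Volume infused = 12.56234 mL/hr × 10 hr = 125.6234 mL
Volume remaining = 335 − 125.6234 = 209.3766 mL
Drug remaining = 209.3766 mL × 3755.224 ng/mL = 786256 ng = 786.256 mcg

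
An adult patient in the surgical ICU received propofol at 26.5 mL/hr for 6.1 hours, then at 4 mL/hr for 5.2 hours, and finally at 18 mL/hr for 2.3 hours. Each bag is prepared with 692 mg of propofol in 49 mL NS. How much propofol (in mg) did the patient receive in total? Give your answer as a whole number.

3161 mg

Concentration = 692 mg ÷ 49 mL = 14.12245 mg/mL
Stage 1: 26.5 mL/hr × 6.1 hr = 161.65 mL → 161.65 mL × 14.12245 mg/mL = 2282.894 mg
Stage 2: 4 mL/hr × 5.2 hr = 20.8 mL → 20.8 mL × 14.12245 mg/mL = 293.7469 mg
Stage 3: 18 mL/hr × 2.3 hr = 41.4 mL → 41.4 mL × 14.12245 mg/mL = 584.6694 mg
Total = 2282.894 + 293.7469 + 584.6694 = 3161.31 mg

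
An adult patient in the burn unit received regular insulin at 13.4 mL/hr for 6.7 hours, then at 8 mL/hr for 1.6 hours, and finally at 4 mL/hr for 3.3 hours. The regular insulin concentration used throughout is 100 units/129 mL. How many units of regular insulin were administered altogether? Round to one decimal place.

89.8 units

Concentration = 100 units ÷ 129 mL = 0.7751938 units/mL
Stage 1: 13.4 mL/hr × 6.7 hr = 89.78 mL → 89.78 mL × 0.7751938 units/mL = 69.5969 units
Stage 2: 8 mL/hr × 1.6 hr = 12.8 mL → 12.8 mL × 0.7751938 units/mL = 9.922481 units
Stage 3: 4 mL/hr × 3.3 hr = 13.2 mL → 13.2 mL × 0.7751938 units/mL = 10.23256 units
Total = 69.5969 + 9.922481 + 10.23256 = 89.75194 units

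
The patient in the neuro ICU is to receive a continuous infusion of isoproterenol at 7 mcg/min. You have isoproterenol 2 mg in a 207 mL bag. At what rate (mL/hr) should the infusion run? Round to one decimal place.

43.5 mL/hr

7 mcg/min × 60 min/hr = 420 mcg/hr
Concentration = 2 mg ÷ 207 mL = 0.009661836 mg/mL = 9.661836 mcg/mL
Rate = 420 mcg/hr ÷ 9.661836 mcg/mL = 43.47 mL/hr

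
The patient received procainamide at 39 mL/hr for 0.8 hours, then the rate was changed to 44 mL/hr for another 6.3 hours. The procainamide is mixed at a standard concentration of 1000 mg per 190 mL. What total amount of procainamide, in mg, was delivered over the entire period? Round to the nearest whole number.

Concentration = 1000 mg ÷ 190 mL = 5.263158 mg/mL
Stage 1: 39 mL/hr × 0.8 hr = 31.2 mL → 31.2 mL × 5.263158 mg/mL = 164.2105 mg
Stage 2: 44 mL/hr × 6.3 hr = 277.2 mL → 277.2 mL × 5.263158 mg/mL = 1458.947 mg
Total = 164.2105 + 1458.947 = 1623.158 mg

1623 mg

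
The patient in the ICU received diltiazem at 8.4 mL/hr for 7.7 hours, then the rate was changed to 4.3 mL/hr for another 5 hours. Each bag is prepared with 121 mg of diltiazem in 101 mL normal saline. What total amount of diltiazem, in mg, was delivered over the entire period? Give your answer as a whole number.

103 mg

Concentration = 121 mg ÷ 101 mL = 1.19802 mg/mL
Stage 1: 8.4 mL/hr × 7.7 hr = 64.68 mL → 64.68 mL × 1.19802 mg/mL = 77.48792 mg
Stage 2: 4.3 mL/hr × 5 hr = 21.5 mL → 21.5 mL × 1.19802 mg/mL = 25.75743 mg
Total = 77.48792 + 25.75743 = 103.2453 mg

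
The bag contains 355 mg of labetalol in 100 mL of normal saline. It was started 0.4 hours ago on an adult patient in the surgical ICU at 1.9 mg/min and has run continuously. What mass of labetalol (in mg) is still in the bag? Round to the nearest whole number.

309 mg

1.9 mg/min × 60 min/hr = 114 mg/hr
Concentration = 355 mg ÷ 100 mL = 3.55 mg/mL
Rate = 114 mg/hr ÷ 3.55 mg/mL = 32.11268 mL/hr
Volume infused = 32.11268 mL/hr × 0.4 hr = 12.84507 mL
Volume remaining = 100 − 12.84507 = 87.15493 mL
Drug remaining = 87.15493 mL × 3.55 mg/mL = 309.4 mg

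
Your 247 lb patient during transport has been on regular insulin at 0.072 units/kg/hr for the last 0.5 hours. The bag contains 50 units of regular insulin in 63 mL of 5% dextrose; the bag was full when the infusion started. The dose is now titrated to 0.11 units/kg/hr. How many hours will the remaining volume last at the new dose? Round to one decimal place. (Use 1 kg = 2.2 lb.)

3.7 hours

Initial rate:
Weight = 247 lb ÷ 2.2 lb/kg = 112.2727 kg
Dose = 0.072 units/kg/hr × 112.2727 kg = 8.083636 units/hr
Concentration = 50 units ÷ 63 mL = 0.7936508 units/mL
Rate = 8.083636 units/hr ÷ 0.7936508 units/mL = 10.18538 mL/hr
Volume infused so far = 10.18538 mL/hr × 0.5 hr = 5.092691 mL
Volume remaining = 63 − 5.092691 = 57.90731 mL
New rate:
Dose = 0.11 units/kg/hr × 112.2727 kg = 12.35 units/hr
Rate = 12.35 units/hr ÷ 0.7936508 units/mL = 15.561 mL/hr
Time remaining = 57.90731 mL ÷ 15.561 mL/hr = 3.72131 hr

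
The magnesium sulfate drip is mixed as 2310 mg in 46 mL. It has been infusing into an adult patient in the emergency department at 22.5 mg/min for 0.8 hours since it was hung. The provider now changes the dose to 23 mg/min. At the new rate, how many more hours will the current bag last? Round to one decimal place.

0.9 hours

Initial rate:
22.5 mg/min × 60 min/hr = 1350 mg/hr
Concentration = 2310 mg ÷ 46 mL = 50.21739 mg/mL
Rate = 1350 mg/hr ÷ 50.21739 mg/mL = 26.88312 mL/hr
Volume infused so far = 26.88312 mL/hr × 0.8 hr = 21.50649 mL
Volume remaining = 46 − 21.50649 = 24.49351 mL
New rate:
23 mg/min × 60 min/hr = 1380 mg/hr
Rate = 1380 mg/hr ÷ 50.21739 mg/mL = 27.48052 mL/hr
Time remaining = 24.49351 mL ÷ 27.48052 mL/hr = 0.8913043 hr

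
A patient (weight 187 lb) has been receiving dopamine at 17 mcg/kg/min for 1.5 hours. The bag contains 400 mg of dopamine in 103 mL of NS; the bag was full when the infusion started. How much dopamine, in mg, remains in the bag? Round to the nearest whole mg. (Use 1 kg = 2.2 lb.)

270 mg

Weight = 187 lb ÷ 2.2 lb/kg = 85 kg
Dose = 17 mcg/kg/min × 85 kg = 1445 mcg/min
1445 mcg/min × 60 min/hr = 86700 mcg/hr
Concentration = 400 mg ÷ 103 mL = 3.883495 mg/mL = 3883.495 mcg/mL
Rate = 86700 mcg/hr ÷ 3883.495 mcg/mL = 22.32525 mL/hr
Volume infused = 22.32525 mL/hr × 1.5 hr = 33.48788 mL
Volume remaining = 103 − 33.48788 = 69.51212 mL
Drug remaining = 69.51212 mL × 3883.495 mcg/mL = 269950 mcg = 269.95 mg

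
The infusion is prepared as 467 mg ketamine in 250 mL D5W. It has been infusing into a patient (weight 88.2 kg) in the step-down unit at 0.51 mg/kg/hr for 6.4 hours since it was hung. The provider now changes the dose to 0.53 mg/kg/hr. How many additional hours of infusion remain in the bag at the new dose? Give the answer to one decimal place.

3.8 hours

Initial rate:
Dose = 0.51 mg/kg/hr × 88.2 kg = 44.982 mg/hr
Concentration = 467 mg ÷ 250 mL = 1.868 mg/mL
Rate = 44.982 mg/hr ÷ 1.868 mg/mL = 24.0803 mL/hr
Volume infused so far = 24.0803 mL/hr × 6.4 hr = 154.1139 mL
Volume remaining = 250 − 154.1139 = 95.88608 mL
New rate:
Dose = 0.53 mg/kg/hr × 88.2 kg = 46.746 mg/hr
Rate = 46.746 mg/hr ÷ 1.868 mg/mL = 25.02463 mL/hr
Time remaining = 95.88608 mL ÷ 25.02463 mL/hr = 3.831669 hr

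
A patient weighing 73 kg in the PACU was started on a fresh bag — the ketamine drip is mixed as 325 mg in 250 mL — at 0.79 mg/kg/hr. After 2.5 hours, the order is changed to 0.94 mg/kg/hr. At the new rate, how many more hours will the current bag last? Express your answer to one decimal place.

2.6 hours

Initial rate:
Dose = 0.79 mg/kg/hr × 73 kg = 57.67 mg/hr
Concentration = 325 mg ÷ 250 mL = 1.3 mg/mL
Rate = 57.67 mg/hr ÷ 1.3 mg/mL = 44.36154 mL/hr
Volume infused so far = 44.36154 mL/hr × 2.5 hr = 110.9038 mL
Volume remaining = 250 − 110.9038 = 139.0962 mL
New rate:
Dose = 0.94 mg/kg/hr × 73 kg = 68.62 mg/hr
Rate = 68.62 mg/hr ÷ 1.3 mg/mL = 52.78462 mL/hr
Time remaining = 139.0962 mL ÷ 52.78462 mL/hr = 2.635165 hr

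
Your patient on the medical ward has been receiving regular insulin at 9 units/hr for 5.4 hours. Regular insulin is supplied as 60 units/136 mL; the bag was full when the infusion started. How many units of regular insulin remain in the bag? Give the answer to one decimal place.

Concentration = 60 units ÷ 136 mL = 0.4411765 units/mL
Rate = 9 units/hr ÷ 0.4411765 units/mL = 20.4 mL/hr
Volume infused = 20.4 mL/hr × 5.4 hr = 110.16 mL
Volume remaining = 136 − 110.16 = 25.84 mL
Drug remaining = 25.84 mL × 0.4411765 units/mL = 11.4 units

11.4 units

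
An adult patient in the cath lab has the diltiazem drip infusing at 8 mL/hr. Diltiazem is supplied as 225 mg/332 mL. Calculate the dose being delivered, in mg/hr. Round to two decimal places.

Concentration = 225 mg ÷ 332 mL = 0.6777108 mg/mL
Drug rate = 8 mL/hr × 0.6777108 mg/mL = 5.421687 mg/hr

5.42 mg/hr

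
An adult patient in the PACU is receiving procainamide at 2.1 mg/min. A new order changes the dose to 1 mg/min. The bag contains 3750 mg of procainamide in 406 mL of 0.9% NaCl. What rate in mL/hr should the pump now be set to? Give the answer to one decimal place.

1 mg/min × 60 min/hr = 60 mg/hr
Concentration = 3750 mg ÷ 406 mL = 9.236453 mg/mL
Rate = 60 mg/hr ÷ 9.236453 mg/mL = 6.496 mL/hr

6.5 mL/hr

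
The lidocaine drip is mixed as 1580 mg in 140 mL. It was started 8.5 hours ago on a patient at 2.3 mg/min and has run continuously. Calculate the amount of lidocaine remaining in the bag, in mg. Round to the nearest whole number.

407 mg

2.3 mg/min × 60 min/hr = 138 mg/hr
Concentration = 1580 mg ÷ 140 mL = 11.28571 mg/mL
Rate = 138 mg/hr ÷ 11.28571 mg/mL = 12.22785 mL/hr
Volume infused = 12.22785 mL/hr × 8.5 hr = 103.9367 mL
Volume remaining = 140 − 103.9367 = 36.06329 mL
Drug remaining = 36.06329 mL × 11.28571 mg/mL = 407 mg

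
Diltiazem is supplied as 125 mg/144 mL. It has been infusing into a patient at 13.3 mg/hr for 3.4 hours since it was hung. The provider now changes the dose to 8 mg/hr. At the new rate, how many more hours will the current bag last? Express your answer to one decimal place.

10.0 hours

Initial rate:
Concentration = 125 mg ÷ 144 mL = 0.8680556 mg/mL
Rate = 13.3 mg/hr ÷ 0.8680556 mg/mL = 15.3216 mL/hr
Volume infused so far = 15.3216 mL/hr × 3.4 hr = 52.09344 mL
Volume remaining = 144 − 52.09344 = 91.90656 mL
New rate:
Rate = 8 mg/hr ÷ 0.8680556 mg/mL = 9.216 mL/hr
Time remaining = 91.90656 mL ÷ 9.216 mL/hr = 9.9725 hr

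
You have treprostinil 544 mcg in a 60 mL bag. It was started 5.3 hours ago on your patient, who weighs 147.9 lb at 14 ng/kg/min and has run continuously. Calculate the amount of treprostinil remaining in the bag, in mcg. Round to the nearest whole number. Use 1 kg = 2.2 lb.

Weight = 147.9 lb ÷ 2.2 lb/kg = 67.22727 kg
Dose = 14 ng/kg/min × 67.22727 kg = 941.1818 ng/min
941.1818 ng/min × 60 min/hr = 56470.91 ng/hr
Concentration = 544 mcg ÷ 60 mL = 9.066667 mcg/mL = 9066.667 ng/mL
Rate = 56470.91 ng/hr ÷ 9066.667 ng/mL = 6.228409 mL/hr
Volume infused = 6.228409 mL/hr × 5.3 hr = 33.01057 mL
Volume remaining = 60 − 33.01057 = 26.98943 mL
Drug remaining = 26.98943 mL × 9066.667 ng/mL = 244704.2 ng = 244.7042 mcg

245 mcg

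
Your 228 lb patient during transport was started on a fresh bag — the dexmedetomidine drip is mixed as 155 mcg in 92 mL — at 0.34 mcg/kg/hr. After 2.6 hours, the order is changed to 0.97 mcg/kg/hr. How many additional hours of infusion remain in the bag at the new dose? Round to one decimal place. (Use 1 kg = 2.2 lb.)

Initial rate:
Weight = 228 lb ÷ 2.2 lb/kg = 103.6364 kg
Dose = 0.34 mcg/kg/hr × 103.6364 kg = 35.23636 mcg/hr
Concentration = 155 mcg ÷ 92 mL = 1.684783 mcg/mL
Rate = 35.23636 mcg/hr ÷ 1.684783 mcg/mL = 20.91449 mL/hr
Volume infused so far = 20.91449 mL/hr × 2.6 hr = 54.37767 mL
Volume remaining = 92 − 54.37767 = 37.62233 mL
New rate:
Dose = 0.97 mcg/kg/hr × 103.6364 kg = 100.5273 mcg/hr
Rate = 100.5273 mcg/hr ÷ 1.684783 mcg/mL = 59.6678 mL/hr
Time remaining = 37.62233 mL ÷ 59.6678 mL/hr = 0.6305299 hr

0.6 hours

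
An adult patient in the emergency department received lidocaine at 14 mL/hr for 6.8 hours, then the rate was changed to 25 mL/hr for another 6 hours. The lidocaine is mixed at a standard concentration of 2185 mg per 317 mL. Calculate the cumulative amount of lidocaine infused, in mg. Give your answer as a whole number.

1690 mg

Concentration = 2185 mg ÷ 317 mL = 6.892744 mg/mL
Stage 1: 14 mL/hr × 6.8 hr = 95.2 mL → 95.2 mL × 6.892744 mg/mL = 656.1893 mg
Stage 2: 25 mL/hr × 6 hr = 150 mL → 150 mL × 6.892744 mg/mL = 1033.912 mg
Total = 656.1893 + 1033.912 = 1690.101 mg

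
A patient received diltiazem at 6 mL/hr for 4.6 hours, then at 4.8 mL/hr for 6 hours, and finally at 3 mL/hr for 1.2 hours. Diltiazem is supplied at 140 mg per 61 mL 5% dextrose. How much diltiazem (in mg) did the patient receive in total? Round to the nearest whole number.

138 mg

Concentration = 140 mg ÷ 61 mL = 2.295082 mg/mL
Stage 1: 6 mL/hr × 4.6 hr = 27.6 mL → 27.6 mL × 2.295082 mg/mL = 63.34426 mg
Stage 2: 4.8 mL/hr × 6 hr = 28.8 mL → 28.8 mL × 2.295082 mg/mL = 66.09836 mg
Stage 3: 3 mL/hr × 1.2 hr = 3.6 mL → 3.6 mL × 2.295082 mg/mL = 8.262295 mg
Total = 63.34426 + 66.09836 + 8.262295 = 137.7049 mg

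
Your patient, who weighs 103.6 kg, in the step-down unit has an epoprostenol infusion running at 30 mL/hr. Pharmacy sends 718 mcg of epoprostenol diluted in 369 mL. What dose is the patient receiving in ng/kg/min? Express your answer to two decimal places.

Concentration = 718 mcg ÷ 369 mL = 1.945799 mcg/mL = 1945.799 ng/mL
Drug rate = 30 mL/hr × 1945.799 ng/mL = 58373.98 ng/hr
58373.98 ng/hr ÷ 60 min/hr = 972.8997 ng/min
972.8997 ng/min ÷ 103.6 kg = 9.390924 ng/kg/min

9.39 ng/kg/min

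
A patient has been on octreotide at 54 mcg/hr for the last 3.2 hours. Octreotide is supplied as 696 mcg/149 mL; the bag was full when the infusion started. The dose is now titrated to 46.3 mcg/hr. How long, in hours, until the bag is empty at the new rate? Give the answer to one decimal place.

11.3 hours

Initial rate:
Concentration = 696 mcg ÷ 149 mL = 4.671141 mcg/mL
Rate = 54 mcg/hr ÷ 4.671141 mcg/mL = 11.56034 mL/hr
Volume infused so far = 11.56034 mL/hr × 3.2 hr = 36.9931 mL
Volume remaining = 149 − 36.9931 = 112.0069 mL
New rate:
Rate = 46.3 mcg/hr ÷ 4.671141 mcg/mL = 9.911925 mL/hr
Time remaining = 112.0069 mL ÷ 9.911925 mL/hr = 11.30022 hr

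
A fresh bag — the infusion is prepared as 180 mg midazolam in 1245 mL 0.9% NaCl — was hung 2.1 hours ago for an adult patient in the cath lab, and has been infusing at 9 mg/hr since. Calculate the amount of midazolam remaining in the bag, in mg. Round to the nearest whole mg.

161 mg

Concentration = 180 mg ÷ 1245 mL = 0.1445783 mg/mL
Rate = 9 mg/hr ÷ 0.1445783 mg/mL = 62.25 mL/hr
Volume infused = 62.25 mL/hr × 2.1 hr = 130.725 mL
Volume remaining = 1245 − 130.725 = 1114.275 mL
Drug remaining = 1114.275 mL × 0.1445783 mg/mL = 161.1 mg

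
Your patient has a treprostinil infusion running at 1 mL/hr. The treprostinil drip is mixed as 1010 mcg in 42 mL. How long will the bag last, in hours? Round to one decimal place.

Duration = 42 mL ÷ 1 mL/hr = 42 hr

42.0 hours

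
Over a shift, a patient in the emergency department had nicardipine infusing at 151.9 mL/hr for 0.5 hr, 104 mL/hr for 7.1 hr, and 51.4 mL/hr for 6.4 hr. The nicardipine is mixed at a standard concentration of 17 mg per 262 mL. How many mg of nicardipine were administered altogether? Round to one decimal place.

Concentration = 17 mg ÷ 262 mL = 0.0648855 mg/mL
Stage 1: 151.9 mL/hr × 0.5 hr = 75.95 mL → 75.95 mL × 0.0648855 mg/mL = 4.928053 mg
Stage 2: 104 mL/hr × 7.1 hr = 738.4 mL → 738.4 mL × 0.0648855 mg/mL = 47.91145 mg
Stage 3: 51.4 mL/hr × 6.4 hr = 328.96 mL → 328.96 mL × 0.0648855 mg/mL = 21.34473 mg
Total = 4.928053 + 47.91145 + 21.34473 = 74.18424 mg

74.2 mg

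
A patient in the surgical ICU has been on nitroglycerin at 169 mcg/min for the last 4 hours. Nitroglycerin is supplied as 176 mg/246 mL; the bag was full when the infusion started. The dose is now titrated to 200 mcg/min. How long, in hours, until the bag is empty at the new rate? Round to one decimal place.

Initial rate:
169 mcg/min × 60 min/hr = 10140 mcg/hr
Concentration = 176 mg ÷ 246 mL = 0.7154472 mg/mL = 715.4472 mcg/mL
Rate = 10140 mcg/hr ÷ 715.4472 mcg/mL = 14.17295 mL/hr
Volume infused so far = 14.17295 mL/hr × 4 hr = 56.69182 mL
Volume remaining = 246 − 56.69182 = 189.3082 mL
New rate:
200 mcg/min × 60 min/hr = 12000 mcg/hr
Rate = 12000 mcg/hr ÷ 715.4472 mcg/mL = 16.77273 mL/hr
Time remaining = 189.3082 mL ÷ 16.77273 mL/hr = 11.28667 hr

11.3 hours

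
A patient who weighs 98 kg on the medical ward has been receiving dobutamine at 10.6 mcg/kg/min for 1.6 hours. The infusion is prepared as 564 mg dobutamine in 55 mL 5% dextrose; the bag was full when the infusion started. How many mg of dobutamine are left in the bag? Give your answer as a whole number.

Dose = 10.6 mcg/kg/min × 98 kg = 1038.8 mcg/min
1038.8 mcg/min × 60 min/hr = 62328 mcg/hr
Concentration = 564 mg ÷ 55 mL = 10.25455 mg/mL = 10254.55 mcg/mL
Rate = 62328 mcg/hr ÷ 10254.55 mcg/mL = 6.078085 mL/hr
Volume infused = 6.078085 mL/hr × 1.6 hr = 9.724936 mL
Volume remaining = 55 − 9.724936 = 45.27506 mL
Drug remaining = 45.27506 mL × 10254.55 mcg/mL = 464275.2 mcg = 464.2752 mg

464 mg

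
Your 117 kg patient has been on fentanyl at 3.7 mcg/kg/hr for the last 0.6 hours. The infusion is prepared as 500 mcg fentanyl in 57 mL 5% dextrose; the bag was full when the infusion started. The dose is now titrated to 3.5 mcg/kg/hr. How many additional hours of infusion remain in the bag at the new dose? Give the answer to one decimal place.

Initial rate:
Dose = 3.7 mcg/kg/hr × 117 kg = 432.9 mcg/hr
Concentration = 500 mcg ÷ 57 mL = 8.77193 mcg/mL
Rate = 432.9 mcg/hr ÷ 8.77193 mcg/mL = 49.3506 mL/hr
Volume infused so far = 49.3506 mL/hr × 0.6 hr = 29.61036 mL
Volume remaining = 57 − 29.61036 = 27.38964 mL
New rate:
Dose = 3.5 mcg/kg/hr × 117 kg = 409.5 mcg/hr
Rate = 409.5 mcg/hr ÷ 8.77193 mcg/mL = 46.683 mL/hr
Time remaining = 27.38964 mL ÷ 46.683 mL/hr = 0.5867155 hr

0.6 hours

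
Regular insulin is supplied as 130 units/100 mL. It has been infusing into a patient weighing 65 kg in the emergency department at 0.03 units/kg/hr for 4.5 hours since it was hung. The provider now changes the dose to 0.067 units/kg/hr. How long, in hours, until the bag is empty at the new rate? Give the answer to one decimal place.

27.8 hours

Initial rate:
Dose = 0.03 units/kg/hr × 65 kg = 1.95 units/hr
Concentration = 130 units ÷ 100 mL = 1.3 units/mL
Rate = 1.95 units/hr ÷ 1.3 units/mL = 1.5 mL/hr
Volume infused so far = 1.5 mL/hr × 4.5 hr = 6.75 mL
Volume remaining = 100 − 6.75 = 93.25 mL
New rate:
Dose = 0.067 units/kg/hr × 65 kg = 4.355 units/hr
Rate = 4.355 units/hr ÷ 1.3 units/mL = 3.35 mL/hr
Time remaining = 93.25 mL ÷ 3.35 mL/hr = 27.83582 hr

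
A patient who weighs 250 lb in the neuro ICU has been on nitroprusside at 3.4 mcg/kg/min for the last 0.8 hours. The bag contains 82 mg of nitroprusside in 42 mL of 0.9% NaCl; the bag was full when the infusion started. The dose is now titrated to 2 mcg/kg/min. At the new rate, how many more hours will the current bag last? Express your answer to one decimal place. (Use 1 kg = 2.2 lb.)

4.7 hours

Initial rate:
Weight = 250 lb ÷ 2.2 lb/kg = 113.6364 kg
Dose = 3.4 mcg/kg/min × 113.6364 kg = 386.3636 mcg/min
386.3636 mcg/min × 60 min/hr = 23181.82 mcg/hr
Concentration = 82 mg ÷ 42 mL = 1.952381 mg/mL = 1952.381 mcg/mL
Rate = 23181.82 mcg/hr ÷ 1952.381 mcg/mL = 11.87361 mL/hr
Volume infused so far = 11.87361 mL/hr × 0.8 hr = 9.498891 mL
Volume remaining = 42 − 9.498891 = 32.50111 mL
New rate:
Dose = 2 mcg/kg/min × 113.6364 kg = 227.2727 mcg/min
227.2727 mcg/min × 60 min/hr = 13636.36 mcg/hr
Rate = 13636.36 mcg/hr ÷ 1952.381 mcg/mL = 6.984479 mL/hr
Time remaining = 32.50111 mL ÷ 6.984479 mL/hr = 4.653333 hr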